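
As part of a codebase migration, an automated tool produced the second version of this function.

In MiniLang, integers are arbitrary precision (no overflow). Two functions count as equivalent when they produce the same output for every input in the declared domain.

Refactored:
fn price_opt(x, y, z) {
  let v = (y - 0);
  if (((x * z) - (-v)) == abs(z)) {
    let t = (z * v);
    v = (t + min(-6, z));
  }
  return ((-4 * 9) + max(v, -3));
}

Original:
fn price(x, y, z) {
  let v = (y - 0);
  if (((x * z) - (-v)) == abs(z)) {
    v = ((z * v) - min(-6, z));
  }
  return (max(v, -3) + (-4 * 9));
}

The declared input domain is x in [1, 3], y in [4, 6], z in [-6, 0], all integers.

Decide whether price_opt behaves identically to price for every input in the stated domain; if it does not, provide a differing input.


Consider the input x=1, y=4, z=-2.
price: v becomes 4; next (((x * z) - (-v)) == abs(z)) evaluates to true; next v becomes -2; next final value -38
price_opt: v becomes 4; next (((x * z) - (-v)) == abs(z)) evaluates to true; next t becomes -8; next v becomes -14; next final value -39
-38 against -39: the behavior changed.
verdict: not equivalent; witness: x=1, y=4, z=-2


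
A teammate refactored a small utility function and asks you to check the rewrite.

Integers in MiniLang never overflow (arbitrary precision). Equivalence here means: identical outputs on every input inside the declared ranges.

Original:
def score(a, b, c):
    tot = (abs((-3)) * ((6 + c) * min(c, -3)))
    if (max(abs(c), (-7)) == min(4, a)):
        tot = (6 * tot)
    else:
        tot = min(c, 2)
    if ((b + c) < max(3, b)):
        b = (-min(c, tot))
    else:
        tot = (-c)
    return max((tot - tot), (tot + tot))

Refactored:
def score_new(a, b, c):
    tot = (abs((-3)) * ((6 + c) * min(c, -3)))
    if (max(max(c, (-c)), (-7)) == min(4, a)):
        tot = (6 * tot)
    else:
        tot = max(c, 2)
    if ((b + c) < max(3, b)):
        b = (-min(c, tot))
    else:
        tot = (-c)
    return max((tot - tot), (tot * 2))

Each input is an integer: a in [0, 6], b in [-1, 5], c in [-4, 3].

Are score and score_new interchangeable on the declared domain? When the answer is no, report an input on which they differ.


The rewrite breaks on a=0, b=-1, c=-4, where the results are 0 and 4.
score: tot=-24, then (max(abs(c), (-7)) == min(4, a)) is false, then tot=-4, then ((b + c) < max(3, b)) is true, then b=4, then returns 0
score_new: tot=-24, then (max(max(c, (-c)), (-7)) == min(4, a)) is false, then tot=2, then ((b + c) < max(3, b)) is true, then b=4, then returns 4
verdict: not equivalent; witness: a=0, b=-1, c=-4


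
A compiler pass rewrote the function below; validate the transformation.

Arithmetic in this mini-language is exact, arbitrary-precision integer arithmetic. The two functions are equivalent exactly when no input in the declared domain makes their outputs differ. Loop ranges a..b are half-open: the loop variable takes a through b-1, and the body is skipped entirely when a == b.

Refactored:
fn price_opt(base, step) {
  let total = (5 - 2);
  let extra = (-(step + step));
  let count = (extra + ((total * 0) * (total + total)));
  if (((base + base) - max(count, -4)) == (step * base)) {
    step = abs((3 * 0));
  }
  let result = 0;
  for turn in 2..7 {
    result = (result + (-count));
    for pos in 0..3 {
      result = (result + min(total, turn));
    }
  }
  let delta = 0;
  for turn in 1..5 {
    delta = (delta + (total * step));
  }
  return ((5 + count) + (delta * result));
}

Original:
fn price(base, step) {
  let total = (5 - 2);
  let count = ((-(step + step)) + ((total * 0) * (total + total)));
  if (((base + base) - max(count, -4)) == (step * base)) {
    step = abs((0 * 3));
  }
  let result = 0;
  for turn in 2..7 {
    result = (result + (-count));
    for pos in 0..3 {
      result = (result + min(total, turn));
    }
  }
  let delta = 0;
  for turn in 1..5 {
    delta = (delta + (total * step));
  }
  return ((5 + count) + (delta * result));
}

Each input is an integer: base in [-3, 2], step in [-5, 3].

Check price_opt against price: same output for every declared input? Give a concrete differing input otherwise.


The two are interchangeable: local variable names differ; and statement counts differ, and every declared input agrees.
Tracing base=1, step=2: price: total := 3 | count := -4 | (((base + base) - max(count, -4)) == (step * base)): false | result := 0 | iter turn=2: | result := 4 | iter pos=0: | result := 6 | iter pos=1: | result := 8 | iter pos=2: | result := 10 | iter turn=3: | result := 14 | iter pos=0: | result := 17 | iter pos=1: | result := 20 | iter pos=2: | result := 23 | iter turn=4: | result := 27 | iter pos=0: | result := 30 | iter pos=1: | result := 33 | iter pos=2: | result := 36 | iter turn=5: | result := 40 | iter pos=0: | result := 43 | iter pos=1: | result := 46 | iter pos=2: | result := 49 | iter turn=6: | result := 53 | iter pos=0: | result := 56 | iter pos=1: | result := 59 | iter pos=2: | result := 62 | delta := 0 | iter turn=1: | delta := 6 | iter turn=2: | delta := 12 | iter turn=3: | delta := 18 | iter turn=4: | delta := 24 | result 1489 | price_opt: total := 3 | extra := -4 | count := -4 | (((base + base) - max(count, -4)) == (step * base)): false | result := 0 | iter turn=2: | result := 4 | iter pos=0: | result := 6 | iter pos=1: | result := 8 | iter pos=2: | result := 10 | iter turn=3: | result := 14 | iter pos=0: | result := 17 | iter pos=1: | result := 20 | iter pos=2: | result := 23 | iter turn=4: | result := 27 | iter pos=0: | result := 30 | iter pos=1: | result := 33 | iter pos=2: | result := 36 | iter turn=5: | result := 40 | iter pos=0: | result := 43 | iter pos=1: | result := 46 | iter pos=2: | result := 49 | iter turn=6: | result := 53 | iter pos=0: | result := 56 | iter pos=1: | result := 59 | iter pos=2: | result := 62 | delta := 0 | iter turn=1: | delta := 6 | iter turn=2: | delta := 12 | iter turn=3: | delta := 18 | iter turn=4: | delta := 24 | result 1489 — matching result 1489.
Sweeping the whole domain (54 inputs) finds no disagreement.
verdict: equivalent


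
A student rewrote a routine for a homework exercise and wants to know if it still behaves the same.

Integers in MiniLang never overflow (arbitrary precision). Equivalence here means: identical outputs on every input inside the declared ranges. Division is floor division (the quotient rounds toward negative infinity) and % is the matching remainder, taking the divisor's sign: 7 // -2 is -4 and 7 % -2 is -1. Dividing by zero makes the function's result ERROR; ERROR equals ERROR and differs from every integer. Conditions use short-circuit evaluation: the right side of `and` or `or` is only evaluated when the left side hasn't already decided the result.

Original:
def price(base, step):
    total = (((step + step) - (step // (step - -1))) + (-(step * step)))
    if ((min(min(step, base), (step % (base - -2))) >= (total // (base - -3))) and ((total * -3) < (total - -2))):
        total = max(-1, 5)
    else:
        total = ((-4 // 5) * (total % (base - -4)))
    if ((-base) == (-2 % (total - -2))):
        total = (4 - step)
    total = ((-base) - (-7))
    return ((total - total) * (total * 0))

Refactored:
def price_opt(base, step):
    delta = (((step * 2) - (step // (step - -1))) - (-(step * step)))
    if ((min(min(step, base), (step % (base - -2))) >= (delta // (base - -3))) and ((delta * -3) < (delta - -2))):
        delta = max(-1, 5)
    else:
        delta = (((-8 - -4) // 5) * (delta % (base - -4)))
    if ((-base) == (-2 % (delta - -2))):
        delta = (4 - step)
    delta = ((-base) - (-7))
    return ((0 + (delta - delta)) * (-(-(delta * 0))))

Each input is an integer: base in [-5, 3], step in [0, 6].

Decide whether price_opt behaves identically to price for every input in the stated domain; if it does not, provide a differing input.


On input base=-4, step=2, price returns ERROR while price_opt returns 0.
verdict: not equivalent; witness: base=-4, step=2


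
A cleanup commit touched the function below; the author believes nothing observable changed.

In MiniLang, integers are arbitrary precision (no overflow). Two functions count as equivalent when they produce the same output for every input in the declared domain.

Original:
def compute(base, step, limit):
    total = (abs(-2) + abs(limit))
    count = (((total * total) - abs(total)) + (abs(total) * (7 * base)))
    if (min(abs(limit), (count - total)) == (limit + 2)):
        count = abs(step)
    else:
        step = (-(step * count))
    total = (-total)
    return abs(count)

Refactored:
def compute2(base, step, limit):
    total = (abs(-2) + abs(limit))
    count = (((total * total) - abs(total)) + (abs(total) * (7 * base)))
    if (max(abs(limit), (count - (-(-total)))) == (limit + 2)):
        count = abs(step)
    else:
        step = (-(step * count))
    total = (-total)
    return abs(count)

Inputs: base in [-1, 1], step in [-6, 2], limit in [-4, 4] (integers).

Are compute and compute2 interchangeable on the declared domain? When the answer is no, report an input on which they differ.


At base=-1, step=-6, limit=-1: compute gives 15, compute2 gives 6.
verdict: not equivalent; witness: base=-1, step=-6, limit=-1


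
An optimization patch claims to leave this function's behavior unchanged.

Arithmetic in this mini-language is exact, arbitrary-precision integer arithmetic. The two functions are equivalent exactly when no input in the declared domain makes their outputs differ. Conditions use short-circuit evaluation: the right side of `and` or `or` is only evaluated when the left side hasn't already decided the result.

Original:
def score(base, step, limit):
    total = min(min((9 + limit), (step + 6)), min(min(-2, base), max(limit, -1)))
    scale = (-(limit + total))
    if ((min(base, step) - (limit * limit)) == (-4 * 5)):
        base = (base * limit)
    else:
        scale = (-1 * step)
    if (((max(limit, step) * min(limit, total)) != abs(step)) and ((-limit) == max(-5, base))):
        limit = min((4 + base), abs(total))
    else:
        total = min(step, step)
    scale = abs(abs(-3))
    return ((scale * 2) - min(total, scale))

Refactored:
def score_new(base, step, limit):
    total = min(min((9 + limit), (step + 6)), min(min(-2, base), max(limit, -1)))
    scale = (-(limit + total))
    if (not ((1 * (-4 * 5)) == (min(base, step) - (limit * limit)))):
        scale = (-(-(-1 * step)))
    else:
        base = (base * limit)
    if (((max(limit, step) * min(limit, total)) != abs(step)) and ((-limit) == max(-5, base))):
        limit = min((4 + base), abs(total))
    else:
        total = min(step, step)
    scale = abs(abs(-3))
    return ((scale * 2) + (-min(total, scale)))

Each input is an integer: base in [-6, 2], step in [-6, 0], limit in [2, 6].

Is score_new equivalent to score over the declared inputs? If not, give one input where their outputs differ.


The two versions differ — the changes include arithmetic usage differs, plus boolean connective usage differs, plus constant usage differs.
One worked example (base=1, step=-2, limit=3) — score: total := -2 | scale := -1 | ((min(base, step) - (limit * limit)) == (-4 * 5)): false | scale := 2 | (((max(limit, step) * min(limit, total)) != abs(step)) and ((-limit) == max(-5, base))): false | total := -2 | scale := 3 | result 8; score_new: total := -2 | scale := -1 | (not ((1 * (-4 * 5)) == (min(base, step) - (limit * limit)))): true | scale := 2 | (((max(limit, step) * min(limit, total)) != abs(step)) and ((-limit) == max(-5, base))): false | total := -2 | scale := 3 | result 8; agreement on 8.
Every one of the 315 inputs gives matching results.
verdict: equivalent


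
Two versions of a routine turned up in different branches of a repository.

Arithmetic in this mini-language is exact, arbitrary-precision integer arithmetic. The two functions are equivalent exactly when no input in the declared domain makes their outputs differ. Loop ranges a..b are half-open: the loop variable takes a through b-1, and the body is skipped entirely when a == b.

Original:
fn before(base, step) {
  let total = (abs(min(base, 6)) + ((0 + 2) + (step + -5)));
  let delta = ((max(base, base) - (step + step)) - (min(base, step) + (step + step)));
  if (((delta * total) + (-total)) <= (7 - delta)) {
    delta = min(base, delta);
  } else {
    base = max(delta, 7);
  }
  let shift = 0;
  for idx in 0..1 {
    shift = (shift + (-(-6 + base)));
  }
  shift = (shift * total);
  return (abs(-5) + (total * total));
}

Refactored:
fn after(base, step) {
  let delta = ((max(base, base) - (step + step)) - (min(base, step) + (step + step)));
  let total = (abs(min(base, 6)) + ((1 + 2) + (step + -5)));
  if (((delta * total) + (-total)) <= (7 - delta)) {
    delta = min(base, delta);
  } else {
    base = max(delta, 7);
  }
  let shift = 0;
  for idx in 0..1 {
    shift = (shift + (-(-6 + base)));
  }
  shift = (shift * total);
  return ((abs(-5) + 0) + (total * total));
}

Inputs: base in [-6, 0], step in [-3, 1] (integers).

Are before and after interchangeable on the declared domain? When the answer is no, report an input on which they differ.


Run the pair on base=-6, step=-3.
before: total becomes 0; next delta becomes 12; next (((delta * total) + (-total)) <= (7 - delta)) evaluates to false; next base becomes 12; next shift becomes 0; next at idx=0:; next shift becomes -6; next shift becomes 0; next final value 5
after: delta becomes 12; next total becomes 1; next (((delta * total) + (-total)) <= (7 - delta)) evaluates to false; next base becomes 12; next shift becomes 0; next at idx=0:; next shift becomes -6; next shift becomes -6; next final value 6
5 vs 6 — the two versions disagree here.
verdict: not equivalent; witness: base=-6, step=-3


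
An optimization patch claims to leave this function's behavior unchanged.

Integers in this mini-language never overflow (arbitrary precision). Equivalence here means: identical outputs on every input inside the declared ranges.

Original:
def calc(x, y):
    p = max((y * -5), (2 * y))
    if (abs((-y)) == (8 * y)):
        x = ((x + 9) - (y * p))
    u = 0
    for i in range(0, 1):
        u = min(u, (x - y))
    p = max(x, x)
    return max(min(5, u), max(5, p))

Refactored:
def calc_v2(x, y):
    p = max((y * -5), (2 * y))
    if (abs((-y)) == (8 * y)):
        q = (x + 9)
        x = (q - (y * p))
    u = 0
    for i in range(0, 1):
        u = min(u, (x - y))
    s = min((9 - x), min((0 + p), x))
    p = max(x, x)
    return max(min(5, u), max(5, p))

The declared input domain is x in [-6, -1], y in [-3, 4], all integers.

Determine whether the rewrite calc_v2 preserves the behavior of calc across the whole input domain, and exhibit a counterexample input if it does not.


Equivalent — the differences include local variable names differ, and statement counts differ, and min/max/abs usage differs, and arithmetic usage differs, and constant usage differs, yet no declared input distinguishes the two.
Spot check at x=-4, y=1 — calc: p := 2 | (abs((-y)) == (8 * y)): false | u := 0 | iter i=0: | u := -5 | p := -4 | result 5. calc_v2: p := 2 | (abs((-y)) == (8 * y)): false | u := 0 | iter i=0: | u := -5 | s := -4 | p := -4 | result 5. Both give 5.
Sweeping the whole domain (48 inputs) finds no disagreement.
verdict: equivalent


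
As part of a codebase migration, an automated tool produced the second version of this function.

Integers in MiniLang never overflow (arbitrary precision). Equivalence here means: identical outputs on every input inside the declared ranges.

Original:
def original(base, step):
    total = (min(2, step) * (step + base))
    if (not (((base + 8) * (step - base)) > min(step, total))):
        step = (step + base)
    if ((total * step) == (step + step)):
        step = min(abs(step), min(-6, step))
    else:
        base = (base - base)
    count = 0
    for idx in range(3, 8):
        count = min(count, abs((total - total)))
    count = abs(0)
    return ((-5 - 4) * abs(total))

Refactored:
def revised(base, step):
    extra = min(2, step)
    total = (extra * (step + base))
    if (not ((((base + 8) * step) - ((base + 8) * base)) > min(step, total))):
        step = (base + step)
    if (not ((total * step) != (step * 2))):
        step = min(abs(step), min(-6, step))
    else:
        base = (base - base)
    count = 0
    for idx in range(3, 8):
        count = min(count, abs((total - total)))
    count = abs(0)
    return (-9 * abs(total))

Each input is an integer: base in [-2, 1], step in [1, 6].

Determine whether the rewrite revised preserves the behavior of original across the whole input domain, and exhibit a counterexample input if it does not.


The two versions differ — the changes include comparison usage differs, and local variable names differ, and boolean connective usage differs, and arithmetic usage differs, and constant usage differs, and statement counts differ.
As a probe, take base=0, step=4: original runs total=8, then (not (((base + 8) * (step - base)) > min(step, total))) is false, then ((total * step) == (step + step)) is false, then base=0, then count=0, then (idx=3), then count=0, then (idx=4), then count=0, then (idx=5), then count=0, then (idx=6), then count=0, then (idx=7), then count=0, then count=0, then returns -72; revised runs extra=2, then total=8, then (not ((((base + 8) * step) - ((base + 8) * base)) > min(step, total))) is false, then (not ((total * step) != (step * 2))) is false, then base=0, then count=0, then (idx=3), then count=0, then (idx=4), then count=0, then (idx=5), then count=0, then (idx=6), then count=0, then (idx=7), then count=0, then count=0, then returns -72; both end at -72.
Across all 24 domain points the two functions coincide.
verdict: equivalent


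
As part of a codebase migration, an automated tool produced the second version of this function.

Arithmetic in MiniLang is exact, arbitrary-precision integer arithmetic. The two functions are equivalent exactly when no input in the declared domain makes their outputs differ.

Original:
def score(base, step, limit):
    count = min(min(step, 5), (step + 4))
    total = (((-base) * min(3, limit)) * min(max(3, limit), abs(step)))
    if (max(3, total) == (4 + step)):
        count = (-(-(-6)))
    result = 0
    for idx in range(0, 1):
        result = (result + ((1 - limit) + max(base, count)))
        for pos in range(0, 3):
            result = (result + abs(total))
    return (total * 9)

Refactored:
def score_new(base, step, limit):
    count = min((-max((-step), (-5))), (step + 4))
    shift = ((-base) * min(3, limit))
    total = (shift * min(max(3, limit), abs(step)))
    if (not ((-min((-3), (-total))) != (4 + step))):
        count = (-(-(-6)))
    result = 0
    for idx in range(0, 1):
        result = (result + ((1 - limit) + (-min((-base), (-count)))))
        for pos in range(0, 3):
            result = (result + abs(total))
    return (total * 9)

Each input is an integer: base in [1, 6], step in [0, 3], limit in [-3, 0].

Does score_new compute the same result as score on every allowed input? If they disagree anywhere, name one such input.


This is a faithful refactor — statement counts differ, plus min/max/abs usage differs, plus local variable names differ, plus boolean connective usage differs, plus comparison usage differs, but the computed results match everywhere.
One worked example (base=2, step=2, limit=-3) — score: count := 2 | total := 12 | (max(3, total) == (4 + step)): false | result := 0 | iter idx=0: | result := 6 | iter pos=0: | result := 18 | iter pos=1: | result := 30 | iter pos=2: | result := 42 | result 108; score_new: count := 2 | shift := 6 | total := 12 | (not ((-min((-3), (-total))) != (4 + step))): false | result := 0 | iter idx=0: | result := 6 | iter pos=0: | result := 18 | iter pos=1: | result := 30 | iter pos=2: | result := 42 | result 108; agreement on 108.
Every one of the 96 inputs gives matching results.
verdict: equivalent


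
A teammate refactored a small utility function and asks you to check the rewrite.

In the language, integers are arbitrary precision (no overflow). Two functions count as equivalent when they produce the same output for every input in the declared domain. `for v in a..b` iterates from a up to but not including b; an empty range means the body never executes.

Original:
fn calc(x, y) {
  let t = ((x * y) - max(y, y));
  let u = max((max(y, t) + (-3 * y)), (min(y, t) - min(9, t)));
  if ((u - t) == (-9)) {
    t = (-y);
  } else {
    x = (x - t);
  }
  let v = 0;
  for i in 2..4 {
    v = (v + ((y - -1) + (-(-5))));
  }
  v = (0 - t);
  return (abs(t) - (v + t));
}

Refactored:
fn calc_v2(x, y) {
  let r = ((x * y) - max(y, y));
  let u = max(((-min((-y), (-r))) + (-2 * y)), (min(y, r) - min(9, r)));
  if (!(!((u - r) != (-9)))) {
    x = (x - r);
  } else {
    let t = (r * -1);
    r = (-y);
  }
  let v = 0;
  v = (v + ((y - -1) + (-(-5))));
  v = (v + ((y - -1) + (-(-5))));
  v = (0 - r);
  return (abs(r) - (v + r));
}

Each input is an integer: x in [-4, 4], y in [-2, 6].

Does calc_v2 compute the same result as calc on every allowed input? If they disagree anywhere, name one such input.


These are not equivalent — on x=3, y=3 the outputs split (3 vs 6).
calc: t := 6 | u := -3 | ((u - t) == (-9)): true | t := -3 | v := 0 | iter i=2: | v := 9 | iter i=3: | v := 18 | v := 3 | result 3
calc_v2: r := 6 | u := 0 | (!(!((u - r) != (-9)))): true | x := -3 | v := 0 | v := 9 | v := 18 | v := -6 | result 6
verdict: not equivalent; witness: x=3, y=3


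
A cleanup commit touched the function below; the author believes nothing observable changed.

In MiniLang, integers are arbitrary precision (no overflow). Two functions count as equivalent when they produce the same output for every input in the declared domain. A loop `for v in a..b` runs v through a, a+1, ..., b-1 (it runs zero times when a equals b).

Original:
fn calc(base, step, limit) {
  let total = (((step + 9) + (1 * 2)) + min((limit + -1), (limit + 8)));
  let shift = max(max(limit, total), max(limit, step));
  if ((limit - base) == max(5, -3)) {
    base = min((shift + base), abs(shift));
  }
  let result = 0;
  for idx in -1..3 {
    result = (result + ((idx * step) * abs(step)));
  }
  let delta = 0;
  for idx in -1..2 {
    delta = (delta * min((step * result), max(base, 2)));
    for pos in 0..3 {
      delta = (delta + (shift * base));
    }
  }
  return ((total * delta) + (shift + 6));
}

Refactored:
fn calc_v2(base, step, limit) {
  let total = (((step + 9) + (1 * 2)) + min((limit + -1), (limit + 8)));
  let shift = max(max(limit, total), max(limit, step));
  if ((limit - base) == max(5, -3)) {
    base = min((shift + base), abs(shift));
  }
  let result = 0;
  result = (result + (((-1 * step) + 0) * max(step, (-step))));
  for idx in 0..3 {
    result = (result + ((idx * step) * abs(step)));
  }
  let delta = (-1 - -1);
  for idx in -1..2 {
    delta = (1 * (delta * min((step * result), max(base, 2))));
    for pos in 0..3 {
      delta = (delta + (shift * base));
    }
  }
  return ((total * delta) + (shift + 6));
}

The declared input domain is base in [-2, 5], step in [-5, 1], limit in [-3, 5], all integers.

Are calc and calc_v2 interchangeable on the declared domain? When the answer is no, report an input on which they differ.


Behavior is preserved: although statement counts differ, plus min/max/abs usage differs, plus loop structure differs, plus constant usage differs, plus arithmetic usage differs, the outputs never diverge.
Tracing base=-2, step=1, limit=0: calc: total := 11 | shift := 11 | ((limit - base) == max(5, -3)): false | result := 0 | iter idx=-1: | result := -1 | iter idx=0: | result := -1 | iter idx=1: | result := 0 | iter idx=2: | result := 2 | delta := 0 | iter idx=-1: | delta := 0 | iter pos=0: | delta := -22 | iter pos=1: | delta := -44 | iter pos=2: | delta := -66 | iter idx=0: | delta := -132 | iter pos=0: | delta := -154 | iter pos=1: | delta := -176 | iter pos=2: | delta := -198 | iter idx=1: | delta := -396 | iter pos=0: | delta := -418 | iter pos=1: | delta := -440 | iter pos=2: | delta := -462 | result -5065 | calc_v2: total := 11 | shift := 11 | ((limit - base) == max(5, -3)): false | result := 0 | result := -1 | iter idx=0: | result := -1 | iter idx=1: | result := 0 | iter idx=2: | result := 2 | delta := 0 | iter idx=-1: | delta := 0 | iter pos=0: | delta := -22 | iter pos=1: | delta := -44 | iter pos=2: | delta := -66 | iter idx=0: | delta := -132 | iter pos=0: | delta := -154 | iter pos=1: | delta := -176 | iter pos=2: | delta := -198 | iter idx=1: | delta := -396 | iter pos=0: | delta := -418 | iter pos=1: | delta := -440 | iter pos=2: | delta := -462 | result -5065 — matching result -5065.
Across all 504 domain points the two functions coincide.
verdict: equivalent


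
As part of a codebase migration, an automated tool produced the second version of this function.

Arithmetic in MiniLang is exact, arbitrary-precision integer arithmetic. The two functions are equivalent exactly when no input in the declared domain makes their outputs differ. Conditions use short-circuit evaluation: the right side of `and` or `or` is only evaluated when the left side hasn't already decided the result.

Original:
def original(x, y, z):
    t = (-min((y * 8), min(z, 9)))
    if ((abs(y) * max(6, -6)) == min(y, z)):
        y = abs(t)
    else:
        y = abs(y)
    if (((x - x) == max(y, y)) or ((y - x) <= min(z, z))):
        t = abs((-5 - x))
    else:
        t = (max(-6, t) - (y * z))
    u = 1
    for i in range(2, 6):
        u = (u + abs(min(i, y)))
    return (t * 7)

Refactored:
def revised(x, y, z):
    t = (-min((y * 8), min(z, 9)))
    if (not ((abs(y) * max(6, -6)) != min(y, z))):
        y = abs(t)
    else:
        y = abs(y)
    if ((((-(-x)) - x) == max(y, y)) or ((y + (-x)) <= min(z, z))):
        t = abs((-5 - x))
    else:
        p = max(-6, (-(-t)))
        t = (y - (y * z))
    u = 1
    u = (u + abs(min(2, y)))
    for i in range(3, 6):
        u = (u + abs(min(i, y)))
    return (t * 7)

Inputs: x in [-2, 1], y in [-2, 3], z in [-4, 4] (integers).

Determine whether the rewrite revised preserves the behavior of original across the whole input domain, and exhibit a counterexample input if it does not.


Take x=-2, y=-2, z=-4.
original: t becomes 16; next ((abs(y) * max(6, -6)) == min(y, z)) evaluates to false; next y becomes 2; next (((x - x) == max(y, y)) or ((y - x) <= min(z, z))) evaluates to false; next t becomes 24; next u becomes 1; next at i=2:; next u becomes 3; next at i=3:; next u becomes 5; next at i=4:; next u becomes 7; next at i=5:; next u becomes 9; next final value 168
revised: t becomes 16; next (not ((abs(y) * max(6, -6)) != min(y, z))) evaluates to false; next y becomes 2; next ((((-(-x)) - x) == max(y, y)) or ((y + (-x)) <= min(z, z))) evaluates to false; next p becomes 16; next t becomes 10; next u becomes 1; next u becomes 3; next at i=3:; next u becomes 5; next at i=4:; next u becomes 7; next at i=5:; next u becomes 9; next final value 70
168 vs 70 — the two versions disagree here.
verdict: not equivalent; witness: x=-2, y=-2, z=-4


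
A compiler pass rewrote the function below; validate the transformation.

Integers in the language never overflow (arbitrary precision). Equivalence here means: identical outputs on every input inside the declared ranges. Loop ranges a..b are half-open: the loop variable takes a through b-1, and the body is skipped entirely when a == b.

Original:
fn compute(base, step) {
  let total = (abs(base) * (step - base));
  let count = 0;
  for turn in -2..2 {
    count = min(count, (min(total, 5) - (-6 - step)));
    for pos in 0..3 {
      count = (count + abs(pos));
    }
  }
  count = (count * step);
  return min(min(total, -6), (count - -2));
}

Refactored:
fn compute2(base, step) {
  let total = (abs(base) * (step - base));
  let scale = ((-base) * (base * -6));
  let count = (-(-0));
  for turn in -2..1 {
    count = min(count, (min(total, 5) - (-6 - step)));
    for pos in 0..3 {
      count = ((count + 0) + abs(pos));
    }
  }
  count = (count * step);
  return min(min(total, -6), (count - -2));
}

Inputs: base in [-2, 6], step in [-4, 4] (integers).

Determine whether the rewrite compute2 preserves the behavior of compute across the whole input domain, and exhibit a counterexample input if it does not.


Not equivalent: base=-2, step=-1 separates them (-8 vs -7).
compute: total := 2 | count := 0 | iter turn=-2: | count := 0 | iter pos=0: | count := 0 | iter pos=1: | count := 1 | iter pos=2: | count := 3 | iter turn=-1: | count := 3 | iter pos=0: | count := 3 | iter pos=1: | count := 4 | iter pos=2: | count := 6 | iter turn=0: | count := 6 | iter pos=0: | count := 6 | iter pos=1: | count := 7 | iter pos=2: | count := 9 | iter turn=1: | count := 7 | iter pos=0: | count := 7 | iter pos=1: | count := 8 | iter pos=2: | count := 10 | count := -10 | result -8
compute2: total := 2 | scale := 24 | count := 0 | iter turn=-2: | count := 0 | iter pos=0: | count := 0 | iter pos=1: | count := 1 | iter pos=2: | count := 3 | iter turn=-1: | count := 3 | iter pos=0: | count := 3 | iter pos=1: | count := 4 | iter pos=2: | count := 6 | iter turn=0: | count := 6 | iter pos=0: | count := 6 | iter pos=1: | count := 7 | iter pos=2: | count := 9 | count := -9 | result -7
verdict: not equivalent; witness: base=-2, step=-1


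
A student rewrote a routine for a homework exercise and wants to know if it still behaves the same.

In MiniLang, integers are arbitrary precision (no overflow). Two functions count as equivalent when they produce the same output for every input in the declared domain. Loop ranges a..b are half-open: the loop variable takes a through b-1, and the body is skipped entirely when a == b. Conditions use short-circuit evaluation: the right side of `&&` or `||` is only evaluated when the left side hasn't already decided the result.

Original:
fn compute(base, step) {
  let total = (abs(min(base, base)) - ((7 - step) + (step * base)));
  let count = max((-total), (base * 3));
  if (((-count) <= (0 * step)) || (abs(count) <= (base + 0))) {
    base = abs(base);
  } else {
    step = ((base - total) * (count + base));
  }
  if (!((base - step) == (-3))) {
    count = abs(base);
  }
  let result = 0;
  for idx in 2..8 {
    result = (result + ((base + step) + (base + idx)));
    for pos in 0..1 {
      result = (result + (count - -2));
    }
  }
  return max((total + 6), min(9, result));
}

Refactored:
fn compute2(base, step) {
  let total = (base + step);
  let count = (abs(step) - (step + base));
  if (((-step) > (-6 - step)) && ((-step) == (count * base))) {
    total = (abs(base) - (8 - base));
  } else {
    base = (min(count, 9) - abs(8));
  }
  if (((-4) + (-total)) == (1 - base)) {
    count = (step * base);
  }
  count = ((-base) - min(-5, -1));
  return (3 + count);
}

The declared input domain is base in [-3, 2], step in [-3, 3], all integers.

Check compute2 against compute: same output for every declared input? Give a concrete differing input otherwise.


Try base=-3, step=-3.
compute: total = -16; count = 16; (((-count) <= (0 * step)) || (abs(count) <= (base + 0))) -> true; base = 3; (!((base - step) == (-3))) -> true; count = 3; result = 0; [idx=2]; result = 5; [pos=0]; result = 10; [idx=3]; result = 16; [pos=0]; result = 21; [idx=4]; result = 28; [pos=0]; result = 33; [idx=5]; result = 41; [pos=0]; result = 46; [idx=6]; result = 55; [pos=0]; result = 60; [idx=7]; result = 70; [pos=0]; result = 75; return 9
compute2: total = -6; count = 9; (((-step) > (-6 - step)) && ((-step) == (count * base))) -> false; base = 1; (((-4) + (-total)) == (1 - base)) -> false; count = 4; return 7
9 != 7, so the rewrite changes behavior.
verdict: not equivalent; witness: base=-3, step=-3


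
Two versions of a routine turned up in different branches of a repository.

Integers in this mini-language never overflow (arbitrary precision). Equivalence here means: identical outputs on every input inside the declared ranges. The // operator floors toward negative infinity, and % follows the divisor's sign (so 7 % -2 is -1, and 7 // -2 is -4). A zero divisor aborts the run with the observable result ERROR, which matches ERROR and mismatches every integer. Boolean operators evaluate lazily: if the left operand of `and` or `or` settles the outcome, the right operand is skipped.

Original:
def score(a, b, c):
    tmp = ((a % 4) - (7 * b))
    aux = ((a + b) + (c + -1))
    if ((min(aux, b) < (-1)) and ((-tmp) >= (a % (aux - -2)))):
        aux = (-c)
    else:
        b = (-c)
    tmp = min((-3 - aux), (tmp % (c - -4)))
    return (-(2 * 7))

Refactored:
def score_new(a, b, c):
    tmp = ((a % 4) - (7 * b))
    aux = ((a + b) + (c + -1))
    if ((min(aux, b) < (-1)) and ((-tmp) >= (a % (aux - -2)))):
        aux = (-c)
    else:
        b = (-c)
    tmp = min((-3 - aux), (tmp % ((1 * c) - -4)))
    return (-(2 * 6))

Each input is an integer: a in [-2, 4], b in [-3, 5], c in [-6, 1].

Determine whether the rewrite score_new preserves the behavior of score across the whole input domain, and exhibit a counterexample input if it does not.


There is a counterexample at a=-2, b=-3, c=-6: -14 on one side, -12 on the other.
score: tmp becomes 23; next aux becomes -12; next ((min(aux, b) < (-1)) and ((-tmp) >= (a % (aux - -2)))) evaluates to false; next b becomes 6; next tmp becomes -1; next final value -14
score_new: tmp becomes 23; next aux becomes -12; next ((min(aux, b) < (-1)) and ((-tmp) >= (a % (aux - -2)))) evaluates to false; next b becomes 6; next tmp becomes -1; next final value -12
verdict: not equivalent; witness: a=-2, b=-3, c=-6


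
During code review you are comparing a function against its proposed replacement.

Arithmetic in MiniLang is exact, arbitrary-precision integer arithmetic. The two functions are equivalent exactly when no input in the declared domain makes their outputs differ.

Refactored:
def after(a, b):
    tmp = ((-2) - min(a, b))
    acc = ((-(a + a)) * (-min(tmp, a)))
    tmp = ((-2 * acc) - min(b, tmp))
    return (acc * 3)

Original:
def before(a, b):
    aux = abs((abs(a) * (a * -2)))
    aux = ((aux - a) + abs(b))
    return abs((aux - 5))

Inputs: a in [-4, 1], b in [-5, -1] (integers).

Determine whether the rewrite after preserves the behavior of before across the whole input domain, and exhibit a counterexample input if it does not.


Run the pair on a=-4, b=-5.
before: aux becomes 32; next aux becomes 41; next final value 36
after: tmp becomes 3; next acc becomes 32; next tmp becomes -59; next final value 96
36 and 96 differ, so these are not the same function on this domain.
verdict: not equivalent; witness: a=-4, b=-5


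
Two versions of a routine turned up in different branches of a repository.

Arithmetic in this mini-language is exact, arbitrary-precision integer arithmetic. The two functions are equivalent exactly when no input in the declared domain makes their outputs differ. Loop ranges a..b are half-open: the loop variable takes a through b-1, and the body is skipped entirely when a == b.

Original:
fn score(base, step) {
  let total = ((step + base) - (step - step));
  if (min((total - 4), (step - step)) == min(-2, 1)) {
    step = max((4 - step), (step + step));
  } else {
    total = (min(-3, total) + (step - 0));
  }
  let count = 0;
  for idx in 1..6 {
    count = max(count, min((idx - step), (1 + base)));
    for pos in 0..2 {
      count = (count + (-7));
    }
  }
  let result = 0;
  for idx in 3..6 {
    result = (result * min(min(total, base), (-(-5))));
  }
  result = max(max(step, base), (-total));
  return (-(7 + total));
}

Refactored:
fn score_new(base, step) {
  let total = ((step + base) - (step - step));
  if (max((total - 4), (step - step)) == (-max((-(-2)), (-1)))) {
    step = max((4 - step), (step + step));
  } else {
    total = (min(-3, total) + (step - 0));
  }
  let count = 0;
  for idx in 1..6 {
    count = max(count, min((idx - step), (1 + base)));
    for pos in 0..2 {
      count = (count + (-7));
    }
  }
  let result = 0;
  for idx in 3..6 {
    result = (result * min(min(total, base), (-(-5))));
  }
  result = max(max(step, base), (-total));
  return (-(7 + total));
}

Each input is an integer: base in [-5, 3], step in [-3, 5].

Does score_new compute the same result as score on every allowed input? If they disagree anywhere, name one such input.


The rewrite breaks on base=-2, step=4, where the results are -9 and -8.
score: total := 2 | (min((total - 4), (step - step)) == min(-2, 1)): true | step := 8 | count := 0 | iter idx=1: | count := 0 | iter pos=0: | count := -7 | iter pos=1: | count := -14 | iter idx=2: | count := -6 | iter pos=0: | count := -13 | iter pos=1: | count := -20 | iter idx=3: | count := -5 | iter pos=0: | count := -12 | iter pos=1: | count := -19 | iter idx=4: | count := -4 | iter pos=0: | count := -11 | iter pos=1: | count := -18 | iter idx=5: | count := -3 | iter pos=0: | count := -10 | iter pos=1: | count := -17 | result := 0 | iter idx=3: | result := 0 | iter idx=4: | result := 0 | iter idx=5: | result := 0 | result := 8 | result -9
score_new: total := 2 | (max((total - 4), (step - step)) == (-max((-(-2)), (-1)))): false | total := 1 | count := 0 | iter idx=1: | count := 0 | iter pos=0: | count := -7 | iter pos=1: | count := -14 | iter idx=2: | count := -2 | iter pos=0: | count := -9 | iter pos=1: | count := -16 | iter idx=3: | count := -1 | iter pos=0: | count := -8 | iter pos=1: | count := -15 | iter idx=4: | count := -1 | iter pos=0: | count := -8 | iter pos=1: | count := -15 | iter idx=5: | count := -1 | iter pos=0: | count := -8 | iter pos=1: | count := -15 | result := 0 | iter idx=3: | result := 0 | iter idx=4: | result := 0 | iter idx=5: | result := 0 | result := 4 | result -8
verdict: not equivalent; witness: base=-2, step=4


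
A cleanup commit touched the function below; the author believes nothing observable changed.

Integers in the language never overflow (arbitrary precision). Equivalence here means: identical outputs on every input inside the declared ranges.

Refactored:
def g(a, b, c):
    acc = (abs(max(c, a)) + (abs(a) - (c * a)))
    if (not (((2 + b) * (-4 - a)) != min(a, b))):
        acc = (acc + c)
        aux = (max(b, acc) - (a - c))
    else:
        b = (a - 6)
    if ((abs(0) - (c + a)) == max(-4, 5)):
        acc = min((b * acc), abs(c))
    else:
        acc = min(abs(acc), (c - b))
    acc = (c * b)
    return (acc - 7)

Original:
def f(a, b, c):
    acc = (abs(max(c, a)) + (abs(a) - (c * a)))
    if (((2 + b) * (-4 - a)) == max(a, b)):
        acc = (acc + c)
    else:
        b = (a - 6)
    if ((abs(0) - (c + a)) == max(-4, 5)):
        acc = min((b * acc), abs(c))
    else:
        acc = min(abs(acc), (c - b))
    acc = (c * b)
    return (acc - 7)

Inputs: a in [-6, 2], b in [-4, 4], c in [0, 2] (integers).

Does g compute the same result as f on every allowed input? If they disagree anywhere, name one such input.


Take a=-6, b=-4, c=1.
f: acc := 13 | (((2 + b) * (-4 - a)) == max(a, b)): true | acc := 14 | ((abs(0) - (c + a)) == max(-4, 5)): true | acc := -56 | acc := -4 | result -11
g: acc := 13 | (not (((2 + b) * (-4 - a)) != min(a, b))): false | b := -12 | ((abs(0) - (c + a)) == max(-4, 5)): true | acc := -156 | acc := -12 | result -19
-11 and -19 differ, so these are not the same function on this domain.
verdict: not equivalent; witness: a=-6, b=-4, c=1


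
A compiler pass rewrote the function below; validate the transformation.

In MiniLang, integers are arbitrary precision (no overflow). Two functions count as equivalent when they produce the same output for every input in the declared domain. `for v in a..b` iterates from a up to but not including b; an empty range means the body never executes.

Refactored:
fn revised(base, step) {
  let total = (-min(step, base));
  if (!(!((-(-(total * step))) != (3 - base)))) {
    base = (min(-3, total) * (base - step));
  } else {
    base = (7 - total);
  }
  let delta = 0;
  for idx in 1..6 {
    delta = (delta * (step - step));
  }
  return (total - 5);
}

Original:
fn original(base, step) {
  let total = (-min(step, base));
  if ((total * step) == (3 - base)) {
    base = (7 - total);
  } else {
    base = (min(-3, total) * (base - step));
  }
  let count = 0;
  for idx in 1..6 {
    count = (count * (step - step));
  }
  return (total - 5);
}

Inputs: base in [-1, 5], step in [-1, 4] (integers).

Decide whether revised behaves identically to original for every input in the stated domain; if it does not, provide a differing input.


Reading the diff, among the changes: comparison usage differs, plus boolean connective usage differs, plus local variable names differ.
As a probe, take base=2, step=3: original runs total := -2 | ((total * step) == (3 - base)): false | base := 3 | count := 0 | iter idx=1: | count := 0 | iter idx=2: | count := 0 | iter idx=3: | count := 0 | iter idx=4: | count := 0 | iter idx=5: | count := 0 | result -7; revised runs total := -2 | (!(!((-(-(total * step))) != (3 - base)))): true | base := 3 | delta := 0 | iter idx=1: | delta := 0 | iter idx=2: | delta := 0 | iter idx=3: | delta := 0 | iter idx=4: | delta := 0 | iter idx=5: | delta := 0 | result -7; both end at -7.
Checked all 42 inputs in the declared domain: the outputs agree on every one.
verdict: equivalent
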